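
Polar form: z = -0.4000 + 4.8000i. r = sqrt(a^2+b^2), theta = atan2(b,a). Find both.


r = sqrt(0.16+23.04) = sqrt(23.2) = 4.8166
theta = atan2(4.8, -0.4) = 94.7636 degrees

r = 4.8166, theta = 94.7636 degrees


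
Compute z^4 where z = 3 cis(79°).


r^4 = 3^4 = 81
n*theta = 4*79° = 316° = 316° (mod 360)
a = 81*cos(316°) = 58.2665
b = 81*sin(316°) = -56.2673

81 cis(316°) = 58.2665 - 56.2673i


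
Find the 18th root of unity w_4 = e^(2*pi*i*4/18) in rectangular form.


Angle = 360*4/18 = 80°
a = cos(80°) = 0.1736
b = sin(80°) = 0.9848

0.1736 + 0.9848i


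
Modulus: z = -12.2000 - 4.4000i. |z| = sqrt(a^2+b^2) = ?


|z| = sqrt((-12.2)^2 + (-4.4)^2) = sqrt(148.84 + 19.36) = sqrt(168.2) = 12.9692

|z| = 12.9692


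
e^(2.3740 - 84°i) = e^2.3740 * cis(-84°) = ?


e^2.3740 = 10.7403
cos(-84°) = 0.10453
sin(-84°) = -0.99452
Real = 10.7403*0.10453 = 1.1227
Imag = 10.7403*(-0.99452) = -10.6814

1.1227 - 10.6814i


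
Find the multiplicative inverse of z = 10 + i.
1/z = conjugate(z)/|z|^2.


|z|^2 = 100+1 = 101
1/z = (10 - 1i)/101

1/z = 0.0990 - 0.0099i


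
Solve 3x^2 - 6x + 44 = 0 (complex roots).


disc = (-6)^2 - 4*3*44 = 36 - 528 = -492
sqrt(|disc|) = sqrt(492) = 22.1811
Real part = 6/(2*3) = 1.0000
Imag part = 22.1811/(2*3) = 3.6968

1.0000 ± 3.6968i


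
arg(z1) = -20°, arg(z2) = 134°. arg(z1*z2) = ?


arg(z1*z2) = -20° + 134° = 114°
Normalized to (-180°, 180°]: 114°

114°


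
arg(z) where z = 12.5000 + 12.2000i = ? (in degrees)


Re = 12.5, Im = 12.2
arg = atan2(12.2, 12.5) = 44.3041 degrees

arg(z) = 44.3041 degrees


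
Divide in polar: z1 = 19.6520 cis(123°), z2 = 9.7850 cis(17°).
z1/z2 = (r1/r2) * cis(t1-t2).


r = 19.6520 / 9.7850 = 2.0084
theta = 123° - 17° = 106° = 106° (mod 360)

2.0084 cis(106°)


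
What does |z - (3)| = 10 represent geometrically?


|z - z0| = r is a circle with center z0 and radius r.
Center = (3, 0), radius = 10

Circle with center (3, 0) and radius 10


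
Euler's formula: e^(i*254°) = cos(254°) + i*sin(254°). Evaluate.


cos(254°) = -0.2756
sin(254°) = -0.9613

e^(i*254°) = -0.2756 - 0.9613i


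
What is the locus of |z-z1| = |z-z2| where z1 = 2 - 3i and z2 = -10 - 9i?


Equal distances means the locus is the perpendicular bisector of z1 and z2.
Midpoint = ((2+(-10))/2, (-3+(-9))/2) = (-4.0000, -6.0000)

Perpendicular bisector through (-4.0000, -6.0000)


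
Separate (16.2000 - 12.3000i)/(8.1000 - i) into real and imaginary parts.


Multiply by conjugate: (16.2000 - 12.3000i)(8.1000 + i) / (8.1^2 + (-1)^2)
Numerator real = 16.2*8.1 - (12.3)*(-1) = 143.52
Numerator imag = -12.3*8.1 - 16.2*(-1) = -83.43
Denominator = 66.61
Re(z) = 143.52/66.61 = 2.1546
Im(z) = -83.43/66.61 = -1.2525

Re(z) = 2.1546, Im(z) = -1.2525


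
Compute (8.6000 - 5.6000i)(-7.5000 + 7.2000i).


Real = 8.6*(-7.5) - (-5.6)*7.2 = -64.5 - (-40.32) = -24.18
Imag = 8.6*7.2 - (7.5)*(-5.6) = 61.92 + 42 = 103.92

-24.1800 + 103.9200i


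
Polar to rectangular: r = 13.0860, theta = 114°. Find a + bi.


a = 13.0860*cos(114°) = 13.0860*(-0.40674) = -5.3226
b = 13.0860*sin(114°) = 13.0860*0.91355 = 11.9547

-5.3226 + 11.9547i


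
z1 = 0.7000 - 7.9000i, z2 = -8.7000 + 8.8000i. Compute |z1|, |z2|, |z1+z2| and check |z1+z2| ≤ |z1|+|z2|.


|z1| = sqrt(0.7^2 + (-7.9)^2) = sqrt(62.9) = 7.9310
|z2| = sqrt((-8.7)^2 + 8.8^2) = sqrt(153.13) = 12.3746
z1+z2 = -8.0000 + 0.9000i
|z1+z2| = sqrt(64.81) = 8.0505
|z1|+|z2| = 7.9310 + 12.3746 = 20.3056

|z1+z2| = 8.0505 ≤ |z1|+|z2| = 20.3056 (verified)


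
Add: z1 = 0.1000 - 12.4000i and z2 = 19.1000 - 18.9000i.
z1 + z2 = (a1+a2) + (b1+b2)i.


Real: 0.1 + 19.1 = 19.2
Imag: -12.4 - 18.9 = -31.3

19.2000 - 31.3000i


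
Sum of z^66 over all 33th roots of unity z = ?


The roots are w_k = w^k with w = e^(2*pi*i/33), and (w^k)^66 = (w^66)^k.
So S = 1 + u + u^2 + ... + u^(32) with u = w^66.
66 = 2*33 + 0, so 66 is a multiple of 33 and u = (w^33)^2 = 1.
Every one of the 33 terms equals 1: S = 33

S = 33


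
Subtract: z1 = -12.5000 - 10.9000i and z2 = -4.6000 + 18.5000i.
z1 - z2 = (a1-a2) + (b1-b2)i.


Real: -12.5 + 4.6 = -7.9
Imag: -10.9 - 18.5 = -29.4

-7.9000 - 29.4000i


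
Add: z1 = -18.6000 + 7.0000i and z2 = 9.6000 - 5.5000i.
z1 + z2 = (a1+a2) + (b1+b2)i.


Real: -18.6 + 9.6 = -9
Imag: 7 - 5.5 = 1.5

-9.0000 + 1.5000i


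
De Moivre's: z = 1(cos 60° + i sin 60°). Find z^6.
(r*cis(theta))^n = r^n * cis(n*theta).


r^6 = 1^6 = 1
n*theta = 6*60° = 360° = 0° (mod 360)
a = 1*cos(0°) = 1.0000
b = 1*sin(0°) = 0

1 cis(0°) = 1.0000 + 0i


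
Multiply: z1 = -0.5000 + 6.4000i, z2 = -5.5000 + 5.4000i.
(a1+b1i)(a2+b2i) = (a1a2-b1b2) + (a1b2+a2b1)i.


Real = -0.5*(-5.5) - 6.4*5.4 = 2.75 - 34.56 = -31.81
Imag = -0.5*5.4 - (5.5)*6.4 = -2.7 - (35.2) = -37.9

-31.8100 - 37.9000i


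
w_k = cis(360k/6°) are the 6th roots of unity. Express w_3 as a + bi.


Angle = 360*3/6 = 180°
a = cos(180°) = -1.0000
b = sin(180°) = 0

-1.0000 + 0i


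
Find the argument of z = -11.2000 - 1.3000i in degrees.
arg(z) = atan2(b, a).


Re = -11.2, Im = -1.3
arg = atan2(-1.3, -11.2) = -173.3792 degrees

arg(z) = -173.3792 degrees


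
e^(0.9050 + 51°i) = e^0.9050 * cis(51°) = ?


e^0.9050 = 2.47193
cos(51°) = 0.6293
sin(51°) = 0.77715
Real = 2.47193*0.6293 = 1.5556
Imag = 2.47193*0.77715 = 1.9211

1.5556 + 1.9211i


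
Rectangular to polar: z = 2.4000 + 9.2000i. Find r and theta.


r = sqrt(5.76+84.64) = sqrt(90.4) = 9.5079
theta = atan2(9.2, 2.4) = 75.3791 degrees

r = 9.5079, theta = 75.3791 degrees


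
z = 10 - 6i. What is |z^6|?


|z| = sqrt(100+36) = sqrt(136) = 11.6619
|z^6| = |z|^6 = (sqrt(136))^6 = 136^3 = 2515456

|z^6| = 2515456


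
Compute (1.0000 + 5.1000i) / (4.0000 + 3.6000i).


Conjugate of z2 = 4.0000 - 3.6000i
Numerator: (1.0000 + 5.1000i)(4.0000 - 3.6000i) = 22.3600 + 16.8000i
Denominator: 4^2 + 3.6^2 = 28.96
Result = (22.3600 + 16.8000i)/28.96

0.7721 + 0.5801i


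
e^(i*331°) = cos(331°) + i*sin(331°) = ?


cos(331°) = 0.8746
sin(331°) = -0.4848

e^(i*331°) = 0.8746 - 0.4848i


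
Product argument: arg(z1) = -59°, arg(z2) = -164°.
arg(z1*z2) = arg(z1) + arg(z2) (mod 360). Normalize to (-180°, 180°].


arg(z1*z2) = -59° - 164° = -223°
Normalized to (-180°, 180°]: 137°

137°


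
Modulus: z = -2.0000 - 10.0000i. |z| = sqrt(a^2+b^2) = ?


|z| = sqrt((-2)^2 + (-10)^2) = sqrt(4 + 100) = sqrt(104) = 10.1980

|z| = 10.1980


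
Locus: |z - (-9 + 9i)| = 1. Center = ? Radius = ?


|z - z0| = r is a circle with center z0 and radius r.
Center = (-9, 9), radius = 1

Circle with center (-9, 9) and radius 1


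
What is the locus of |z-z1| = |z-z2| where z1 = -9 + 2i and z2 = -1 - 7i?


Equal distances means the locus is the perpendicular bisector of z1 and z2.
Midpoint = ((-9+(-1))/2, (2+(-7))/2) = (-5.0000, -2.5000)

Perpendicular bisector through (-5.0000, -2.5000)


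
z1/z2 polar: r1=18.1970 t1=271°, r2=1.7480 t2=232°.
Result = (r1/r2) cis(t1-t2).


r = 18.1970 / 1.7480 = 10.4102
theta = 271° - 232° = 39° = 39° (mod 360)

10.4102 cis(39°)


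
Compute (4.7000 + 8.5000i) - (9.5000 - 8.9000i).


Real: 4.7 - 9.5 = -4.8
Imag: 8.5 + 8.9 = 17.4

-4.8000 + 17.4000i


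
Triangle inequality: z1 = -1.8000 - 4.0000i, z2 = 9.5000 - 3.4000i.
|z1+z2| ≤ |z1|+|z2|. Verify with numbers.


|z1| = sqrt((-1.8)^2 + (-4)^2) = sqrt(19.24) = 4.3863
|z2| = sqrt(9.5^2 + (-3.4)^2) = sqrt(101.81) = 10.0901
z1+z2 = 7.7000 - 7.4000i
|z1+z2| = sqrt(114.05) = 10.6794
|z1|+|z2| = 4.3863 + 10.0901 = 14.4764

|z1+z2| = 10.6794 ≤ |z1|+|z2| = 14.4764 (verified)


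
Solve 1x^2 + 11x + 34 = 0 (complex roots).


disc = 11^2 - 4*1*34 = 121 - 136 = -15
sqrt(|disc|) = sqrt(15) = 3.8730
Real part = -11/(2*1) = -5.5000
Imag part = 3.8730/(2*1) = 1.9365

-5.5000 ± 1.9365i


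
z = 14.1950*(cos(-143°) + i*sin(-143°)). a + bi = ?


a = 14.1950*cos(-143°) = 14.1950*(-0.798636) = -11.3366
b = 14.1950*sin(-143°) = 14.1950*(-0.60182) = -8.5428

-11.3366 - 8.5428i


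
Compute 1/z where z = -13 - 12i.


|z|^2 = 169+144 = 313
1/z = (-13 + 12i)/313

1/z = -0.0415 + 0.0383i


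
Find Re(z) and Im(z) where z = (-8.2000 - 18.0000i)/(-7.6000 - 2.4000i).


Multiply by conjugate: (-8.2000 - 18.0000i)(-7.6000 + 2.4000i) / ((-7.6)^2 + (-2.4)^2)
Numerator real = -8.2*(-7.6) - (18)*(-2.4) = 105.52
Numerator imag = -18*(-7.6) - (-8.2)*(-2.4) = 117.12
Denominator = 63.52
Re(z) = 105.52/63.52 = 1.6612
Im(z) = 117.12/63.52 = 1.8438

Re(z) = 1.6612, Im(z) = 1.8438


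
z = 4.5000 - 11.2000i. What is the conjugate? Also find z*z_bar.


z_bar = 4.5000 + 11.2000i
z*z_bar = 4.5^2 + (-11.2)^2 = 20.25 + 125.44 = 145.69

z_bar = 4.5000 + 11.2000i, z*z_bar = 145.69


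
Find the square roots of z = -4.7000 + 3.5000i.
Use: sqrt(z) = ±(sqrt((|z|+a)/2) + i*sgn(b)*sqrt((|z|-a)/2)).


|z| = sqrt(22.09+12.25) = 5.8600
sqrt((|z|+a)/2) = sqrt((5.8600+(-4.7))/2) = sqrt(0.5800) = 0.7616
sqrt((|z|-a)/2) = sqrt((5.8600-(-4.7))/2) = sqrt(5.2800) = 2.2978

±(0.7616 + 2.2978i) i.e. 0.7616 + 2.2978i and -0.7616 - 2.2978i


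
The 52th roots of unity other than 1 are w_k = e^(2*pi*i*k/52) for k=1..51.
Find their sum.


With w = e^(2*pi*i/52), all 52 of the 52th roots of unity w^0 = 1, w, ..., w^(51) sum to 0: 1 + w + ... + w^(51) = (1 - w^52)/(1 - w) = 0 since w^52 = 1, w ≠ 1.
Removing the root 1: w + w^2 + ... + w^(51) = 0 - 1 = -1

Sum = -1


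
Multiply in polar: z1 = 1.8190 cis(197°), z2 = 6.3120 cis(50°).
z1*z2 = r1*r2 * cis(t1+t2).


r = 1.8190 * 6.3120 = 11.4815
theta = 197° + 50° = 247° = 247° (mod 360)

11.4815 cis(247°)


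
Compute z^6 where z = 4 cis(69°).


r^6 = 4^6 = 4096
n*theta = 6*69° = 414° = 54° (mod 360)
a = 4096*cos(54°) = 2407.5684
b = 4096*sin(54°) = 3313.7336

4096 cis(54°) = 2407.5684 + 3313.7336i


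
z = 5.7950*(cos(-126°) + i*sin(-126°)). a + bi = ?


a = 5.7950*cos(-126°) = 5.7950*(-0.58779) = -3.4062
b = 5.7950*sin(-126°) = 5.7950*(-0.80902) = -4.6883

-3.4062 - 4.6883i


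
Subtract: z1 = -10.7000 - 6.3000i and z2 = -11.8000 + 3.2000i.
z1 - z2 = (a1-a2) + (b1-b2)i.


Real: -10.7 + 11.8 = 1.1
Imag: -6.3 - 3.2 = -9.5

1.1000 - 9.5000i


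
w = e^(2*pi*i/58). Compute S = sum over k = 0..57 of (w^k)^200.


The roots are w_k = w^k with w = e^(2*pi*i/58), and (w^k)^200 = (w^200)^k.
So S = 1 + u + u^2 + ... + u^(57) with u = w^200.
200 = 3*58 + 26, so 200 is not a multiple of 58: u = (w^58)^3 * w^26 = w^26 ≠ 1 (w is a primitive 58th root), while u^58 = (w^58)^200 = 1.
Geometric series: S = (1 - u^58)/(1 - u) = (1 - 1)/(1 - u) = 0

S = 0


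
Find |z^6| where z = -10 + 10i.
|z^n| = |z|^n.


|z| = sqrt(100+100) = sqrt(200) = 14.1421
|z^6| = |z|^6 = (sqrt(200))^6 = 200^3 = 8000000

|z^6| = 8000000


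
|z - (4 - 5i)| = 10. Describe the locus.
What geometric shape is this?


|z - z0| = r is a circle with center z0 and radius r.
Center = (4, -5), radius = 10

Circle with center (4, -5) and radius 10


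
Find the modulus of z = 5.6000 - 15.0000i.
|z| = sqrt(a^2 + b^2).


|z| = sqrt(5.6^2 + (-15)^2) = sqrt(31.36 + 225) = sqrt(256.36) = 16.0112

|z| = 16.0112


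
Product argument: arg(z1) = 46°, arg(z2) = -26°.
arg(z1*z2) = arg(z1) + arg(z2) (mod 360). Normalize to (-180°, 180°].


arg(z1*z2) = 46° - 26° = 20°
Normalized to (-180°, 180°]: 20°

20°


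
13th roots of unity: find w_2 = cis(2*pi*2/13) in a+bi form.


Angle = 360*2/13 = 55.3846°
a = cos(55.3846°) = 0.5681
b = sin(55.3846°) = 0.8230

0.5681 + 0.8230i


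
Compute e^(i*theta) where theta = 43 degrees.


cos(43°) = 0.7314
sin(43°) = 0.6820

e^(i*43°) = 0.7314 + 0.6820i


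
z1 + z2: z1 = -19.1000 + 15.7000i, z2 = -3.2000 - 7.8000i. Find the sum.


Real: -19.1 - 3.2 = -22.3
Imag: 15.7 - 7.8 = 7.9

-22.3000 + 7.9000i


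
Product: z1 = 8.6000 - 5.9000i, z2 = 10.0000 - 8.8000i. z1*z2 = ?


Real = 8.6*10 - (-5.9)*(-8.8) = 86 - 51.92 = 34.08
Imag = 8.6*(-8.8) + 10*(-5.9) = -75.68 - (59) = -134.68

34.0800 - 134.6800i


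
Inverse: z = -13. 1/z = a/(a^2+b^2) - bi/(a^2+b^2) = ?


|z|^2 = 169+0 = 169
1/z = (-13 - 0i)/169

1/z = -0.0769 + 0i


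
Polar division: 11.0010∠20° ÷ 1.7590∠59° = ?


r = 11.0010 / 1.7590 = 6.2541
theta = 20° - 59° = -39° = 321° (mod 360)

6.2541 cis(321°)


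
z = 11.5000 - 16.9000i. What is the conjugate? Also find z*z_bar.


z_bar = 11.5000 + 16.9000i
z*z_bar = 11.5^2 + (-16.9)^2 = 132.25 + 285.61 = 417.86

z_bar = 11.5000 + 16.9000i, z*z_bar = 417.86


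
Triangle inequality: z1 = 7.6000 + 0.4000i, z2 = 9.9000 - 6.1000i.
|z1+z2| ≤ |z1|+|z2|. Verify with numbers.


|z1| = sqrt(7.6^2 + 0.4^2) = sqrt(57.92) = 7.6105
|z2| = sqrt(9.9^2 + (-6.1)^2) = sqrt(135.22) = 11.6284
z1+z2 = 17.5000 - 5.7000i
|z1+z2| = sqrt(338.74) = 18.4049
|z1|+|z2| = 7.6105 + 11.6284 = 19.2389

|z1+z2| = 18.4049 ≤ |z1|+|z2| = 19.2389 (verified)


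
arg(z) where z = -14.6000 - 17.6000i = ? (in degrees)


Re = -14.6, Im = -17.6
arg = atan2(-17.6, -14.6) = -129.6772 degrees

arg(z) = -129.6772 degrees


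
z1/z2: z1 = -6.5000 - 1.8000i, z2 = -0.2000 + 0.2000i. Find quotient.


Conjugate of z2 = -0.2000 - 0.2000i
Numerator: (-6.5000 - 1.8000i)(-0.2000 - 0.2000i) = 0.9400 + 1.6600i
Denominator: (-0.2)^2 + 0.2^2 = 0.08
Result = (0.9400 + 1.6600i)/0.08

11.7500 + 20.7500i


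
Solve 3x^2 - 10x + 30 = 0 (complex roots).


disc = (-10)^2 - 4*3*30 = 100 - 360 = -260
sqrt(|disc|) = sqrt(260) = 16.1245
Real part = 10/(2*3) = 1.6667
Imag part = 16.1245/(2*3) = 2.6874

1.6667 ± 2.6874i


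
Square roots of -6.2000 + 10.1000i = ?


|z| = sqrt(38.44+102.01) = 11.8512
sqrt((|z|+a)/2) = sqrt((11.8512+(-6.2))/2) = sqrt(2.8256) = 1.6809
sqrt((|z|-a)/2) = sqrt((11.8512-(-6.2))/2) = sqrt(9.0256) = 3.0043

±(1.6809 + 3.0043i) i.e. 1.6809 + 3.0043i and -1.6809 - 3.0043i


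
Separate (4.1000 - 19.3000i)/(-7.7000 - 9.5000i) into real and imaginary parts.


Multiply by conjugate: (4.1000 - 19.3000i)(-7.7000 + 9.5000i) / ((-7.7)^2 + (-9.5)^2)
Numerator real = 4.1*(-7.7) - (19.3)*(-9.5) = 151.78
Numerator imag = -19.3*(-7.7) - 4.1*(-9.5) = 187.56
Denominator = 149.54
Re(z) = 151.78/149.54 = 1.0150
Im(z) = 187.56/149.54 = 1.2542

Re(z) = 1.0150, Im(z) = 1.2542


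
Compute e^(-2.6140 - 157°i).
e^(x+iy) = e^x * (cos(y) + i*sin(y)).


e^-2.6140 = 0.0732
cos(-157°) = -0.9205
sin(-157°) = -0.3907
Real = 0.0732*(-0.9205) = -0.0674
Imag = 0.0732*(-0.3907) = -0.0286

-0.0674 - 0.0286i


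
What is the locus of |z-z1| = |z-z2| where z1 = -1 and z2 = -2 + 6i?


Equal distances means the locus is the perpendicular bisector of z1 and z2.
Midpoint = ((-1+(-2))/2, (0+6)/2) = (-1.5000, 3.0000)

Perpendicular bisector through (-1.5000, 3.0000)


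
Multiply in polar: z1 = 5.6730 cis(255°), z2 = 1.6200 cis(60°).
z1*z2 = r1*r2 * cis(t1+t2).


r = 5.6730 * 1.6200 = 9.1903
theta = 255° + 60° = 315° = 315° (mod 360)

9.1903 cis(315°)


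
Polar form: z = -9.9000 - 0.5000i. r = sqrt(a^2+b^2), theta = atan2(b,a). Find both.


r = sqrt(98.01+0.25) = sqrt(98.26) = 9.9126
theta = atan2(-0.5, -9.9) = -177.1087 degrees

r = 9.9126, theta = -177.1087 degrees


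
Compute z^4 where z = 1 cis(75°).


r^4 = 1^4 = 1
n*theta = 4*75° = 300° = 300° (mod 360)
a = 1*cos(300°) = 0.5000
b = 1*sin(300°) = -0.8660

1 cis(300°) = 0.5000 - 0.8660i


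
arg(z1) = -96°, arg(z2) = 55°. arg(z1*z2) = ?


arg(z1*z2) = -96° + 55° = -41°
Normalized to (-180°, 180°]: -41°

-41°


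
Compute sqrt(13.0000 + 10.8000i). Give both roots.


|z| = sqrt(169+116.64) = 16.9009
sqrt((|z|+a)/2) = sqrt((16.9009+13)/2) = sqrt(14.9504) = 3.8666
sqrt((|z|-a)/2) = sqrt((16.9009-13)/2) = sqrt(1.9504) = 1.3966

±(3.8666 + 1.3966i) i.e. 3.8666 + 1.3966i and -3.8666 - 1.3966i


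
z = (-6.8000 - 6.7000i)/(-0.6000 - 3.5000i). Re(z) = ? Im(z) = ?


Multiply by conjugate: (-6.8000 - 6.7000i)(-0.6000 + 3.5000i) / ((-0.6)^2 + (-3.5)^2)
Numerator real = -6.8*(-0.6) - (6.7)*(-3.5) = 27.53
Numerator imag = -6.7*(-0.6) - (-6.8)*(-3.5) = -19.78
Denominator = 12.61
Re(z) = 27.53/12.61 = 2.1832
Im(z) = -19.78/12.61 = -1.5686

Re(z) = 2.1832, Im(z) = -1.5686


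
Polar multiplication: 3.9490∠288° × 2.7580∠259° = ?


r = 3.9490 * 2.7580 = 10.8913
theta = 288° + 259° = 547° = 187° (mod 360)

10.8913 cis(187°)


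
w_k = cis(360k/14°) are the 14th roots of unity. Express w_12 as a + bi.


Angle = 360*12/14 = 308.5714°
a = cos(308.5714°) = 0.6235
b = sin(308.5714°) = -0.7818

0.6235 - 0.7818i


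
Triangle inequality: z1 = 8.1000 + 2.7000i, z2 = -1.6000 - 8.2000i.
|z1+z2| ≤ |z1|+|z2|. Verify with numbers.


|z1| = sqrt(8.1^2 + 2.7^2) = sqrt(72.9) = 8.5381
|z2| = sqrt((-1.6)^2 + (-8.2)^2) = sqrt(69.8) = 8.3546
z1+z2 = 6.5000 - 5.5000i
|z1+z2| = sqrt(72.5) = 8.5147
|z1|+|z2| = 8.5381 + 8.3546 = 16.8927

|z1+z2| = 8.5147 ≤ |z1|+|z2| = 16.8927 (verified)


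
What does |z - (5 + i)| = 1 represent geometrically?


|z - z0| = r is a circle with center z0 and radius r.
Center = (5, 1), radius = 1

Circle with center (5, 1) and radius 1


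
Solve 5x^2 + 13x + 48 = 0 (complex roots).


disc = 13^2 - 4*5*48 = 169 - 960 = -791
sqrt(|disc|) = sqrt(791) = 28.1247
Real part = -13/(2*5) = -1.3000
Imag part = 28.1247/(2*5) = 2.8125

-1.3000 ± 2.8125i


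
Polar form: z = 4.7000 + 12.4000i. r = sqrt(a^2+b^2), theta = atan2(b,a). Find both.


r = sqrt(22.09+153.76) = sqrt(175.85) = 13.2608
theta = atan2(12.4, 4.7) = 69.2417 degrees

r = 13.2608, theta = 69.2417 degrees


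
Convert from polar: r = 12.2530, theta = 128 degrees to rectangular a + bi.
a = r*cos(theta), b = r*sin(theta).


a = 12.2530*cos(128°) = 12.2530*(-0.61566) = -7.5437
b = 12.2530*sin(128°) = 12.2530*0.78801 = 9.6555

-7.5437 + 9.6555i


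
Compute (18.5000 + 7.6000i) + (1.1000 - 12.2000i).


Real: 18.5 + 1.1 = 19.6
Imag: 7.6 - 12.2 = -4.6

19.6000 - 4.6000i


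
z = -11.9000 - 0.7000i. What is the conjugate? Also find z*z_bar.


z_bar = -11.9000 + 0.7000i
z*z_bar = (-11.9)^2 + (-0.7)^2 = 141.61 + 0.49 = 142.1

z_bar = -11.9000 + 0.7000i, z*z_bar = 142.1


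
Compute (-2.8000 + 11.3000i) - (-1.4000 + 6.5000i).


Real: -2.8 + 1.4 = -1.4
Imag: 11.3 - 6.5 = 4.8

-1.4000 + 4.8000i


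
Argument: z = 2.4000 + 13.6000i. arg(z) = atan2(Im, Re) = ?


Re = 2.4, Im = 13.6
arg = atan2(13.6, 2.4) = 79.9920 degrees

arg(z) = 79.9920 degrees


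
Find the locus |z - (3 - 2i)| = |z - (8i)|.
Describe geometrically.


Equal distances means the locus is the perpendicular bisector of z1 and z2.
Midpoint = ((3+0)/2, (-2+8)/2) = (1.5000, 3.0000)

Perpendicular bisector through (1.5000, 3.0000)


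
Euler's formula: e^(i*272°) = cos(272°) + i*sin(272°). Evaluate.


cos(272°) = 0.0349
sin(272°) = -0.9994

e^(i*272°) = 0.0349 - 0.9994i


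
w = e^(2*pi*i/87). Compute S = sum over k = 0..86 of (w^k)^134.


The roots are w_k = w^k with w = e^(2*pi*i/87), and (w^k)^134 = (w^134)^k.
So S = 1 + u + u^2 + ... + u^(86) with u = w^134.
134 = 1*87 + 47, so 134 is not a multiple of 87: u = (w^87)^1 * w^47 = w^47 ≠ 1 (w is a primitive 87th root), while u^87 = (w^87)^134 = 1.
Geometric series: S = (1 - u^87)/(1 - u) = (1 - 1)/(1 - u) = 0

S = 0


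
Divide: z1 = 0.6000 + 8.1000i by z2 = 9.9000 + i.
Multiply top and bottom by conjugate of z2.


Conjugate of z2 = 9.9000 - i
Numerator: (0.6000 + 8.1000i)(9.9000 - i) = 14.0400 + 79.5900i
Denominator: 9.9^2 + 1^2 = 99.01
Result = (14.0400 + 79.5900i)/99.01

0.1418 + 0.8039i


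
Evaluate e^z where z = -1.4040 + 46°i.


e^-1.4040 = 0.2456
cos(46°) = 0.6947
sin(46°) = 0.7193
Real = 0.2456*0.6947 = 0.1706
Imag = 0.2456*0.7193 = 0.1767

0.1706 + 0.1767i


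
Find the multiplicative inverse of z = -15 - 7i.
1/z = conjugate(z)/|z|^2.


|z|^2 = 225+49 = 274
1/z = (-15 + 7i)/274

1/z = -0.0547 + 0.0255i


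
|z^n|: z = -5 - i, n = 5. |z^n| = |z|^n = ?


|z| = sqrt(25+1) = sqrt(26) = 5.0990
|z^5| = |z|^5 = (sqrt(26))^5 = 26^2 * sqrt(26) = 676*sqrt(26)

|z^5| = 676*sqrt(26) ≈ 3446.9372


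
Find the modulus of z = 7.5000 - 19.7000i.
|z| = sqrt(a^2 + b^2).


|z| = sqrt(7.5^2 + (-19.7)^2) = sqrt(56.25 + 388.09) = sqrt(444.34) = 21.0794

|z| = 21.0794


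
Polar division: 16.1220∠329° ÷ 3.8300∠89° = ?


r = 16.1220 / 3.8300 = 4.2094
theta = 329° - 89° = 240° = 240° (mod 360)

4.2094 cis(240°)


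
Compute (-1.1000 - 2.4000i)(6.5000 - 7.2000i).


Real = -1.1*6.5 - (-2.4)*(-7.2) = -7.15 - 17.28 = -24.43
Imag = -1.1*(-7.2) + 6.5*(-2.4) = 7.92 - (15.6) = -7.68

-24.4300 - 7.6800i


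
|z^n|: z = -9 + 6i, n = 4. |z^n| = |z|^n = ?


|z| = sqrt(81+36) = sqrt(117) = 10.8167
|z^4| = |z|^4 = (sqrt(117))^4 = 117^2 = 13689

|z^4| = 13689


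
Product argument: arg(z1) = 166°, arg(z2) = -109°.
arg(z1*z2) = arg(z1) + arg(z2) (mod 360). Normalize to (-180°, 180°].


arg(z1*z2) = 166° - 109° = 57°
Normalized to (-180°, 180°]: 57°

57°


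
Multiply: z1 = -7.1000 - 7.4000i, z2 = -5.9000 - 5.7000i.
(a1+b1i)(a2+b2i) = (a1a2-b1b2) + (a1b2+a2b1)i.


Real = -7.1*(-5.9) - (-7.4)*(-5.7) = 41.89 - 42.18 = -0.29
Imag = -7.1*(-5.7) - (5.9)*(-7.4) = 40.47 + 43.66 = 84.13

-0.2900 + 84.1300i


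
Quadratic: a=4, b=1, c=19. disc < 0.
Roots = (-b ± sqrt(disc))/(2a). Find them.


disc = 1^2 - 4*4*19 = 1 - 304 = -303
sqrt(|disc|) = sqrt(303) = 17.4069
Real part = -1/(2*4) = -0.1250
Imag part = 17.4069/(2*4) = 2.1759

-0.1250 ± 2.1759i


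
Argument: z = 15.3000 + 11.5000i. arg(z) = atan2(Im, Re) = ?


Re = 15.3, Im = 11.5
arg = atan2(11.5, 15.3) = 36.9298 degrees

arg(z) = 36.9298 degrees


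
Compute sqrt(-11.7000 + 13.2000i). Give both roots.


|z| = sqrt(136.89+174.24) = 17.6389
sqrt((|z|+a)/2) = sqrt((17.6389+(-11.7))/2) = sqrt(2.9694) = 1.7232
sqrt((|z|-a)/2) = sqrt((17.6389-(-11.7))/2) = sqrt(14.6694) = 3.8301

±(1.7232 + 3.8301i) i.e. 1.7232 + 3.8301i and -1.7232 - 3.8301i


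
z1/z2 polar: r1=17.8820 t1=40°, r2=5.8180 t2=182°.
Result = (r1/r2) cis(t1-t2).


r = 17.8820 / 5.8180 = 3.0736
theta = 40° - 182° = -142° = 218° (mod 360)

3.0736 cis(218°)


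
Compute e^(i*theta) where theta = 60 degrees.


cos(60°) = 0.5000
sin(60°) = 0.8660

e^(i*60°) = 0.5000 + 0.8660i


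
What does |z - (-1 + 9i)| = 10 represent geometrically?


|z - z0| = r is a circle with center z0 and radius r.
Center = (-1, 9), radius = 10

Circle with center (-1, 9) and radius 10


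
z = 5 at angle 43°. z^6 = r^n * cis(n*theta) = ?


r^6 = 5^6 = 15625
n*theta = 6*43° = 258° = 258° (mod 360)
a = 15625*cos(258°) = -3248.6202
b = 15625*sin(258°) = -15283.5563

15625 cis(258°) = -3248.6202 - 15283.5563i


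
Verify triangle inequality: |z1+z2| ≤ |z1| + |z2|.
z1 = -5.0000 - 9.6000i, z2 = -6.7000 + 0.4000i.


|z1| = sqrt((-5)^2 + (-9.6)^2) = sqrt(117.16) = 10.8240
|z2| = sqrt((-6.7)^2 + 0.4^2) = sqrt(45.05) = 6.7119
z1+z2 = -11.7000 - 9.2000i
|z1+z2| = sqrt(221.53) = 14.8839
|z1|+|z2| = 10.8240 + 6.7119 = 17.5359

|z1+z2| = 14.8839 ≤ |z1|+|z2| = 17.5359 (verified)


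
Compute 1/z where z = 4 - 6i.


|z|^2 = 16+36 = 52
1/z = (4 + 6i)/52

1/z = 0.0769 + 0.1154i


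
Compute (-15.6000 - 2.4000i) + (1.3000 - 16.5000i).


Real: -15.6 + 1.3 = -14.3
Imag: -2.4 - 16.5 = -18.9

-14.3000 - 18.9000i


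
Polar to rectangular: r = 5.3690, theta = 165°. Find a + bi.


a = 5.3690*cos(165°) = 5.3690*(-0.96593) = -5.1861
b = 5.3690*sin(165°) = 5.3690*0.25882 = 1.3896

-5.1861 + 1.3896i


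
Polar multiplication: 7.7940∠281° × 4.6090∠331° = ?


r = 7.7940 * 4.6090 = 35.9225
theta = 281° + 331° = 612° = 252° (mod 360)

35.9225 cis(252°)


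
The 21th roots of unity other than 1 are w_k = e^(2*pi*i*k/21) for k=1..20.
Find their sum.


With w = e^(2*pi*i/21), all 21 of the 21th roots of unity w^0 = 1, w, ..., w^(20) sum to 0: 1 + w + ... + w^(20) = (1 - w^21)/(1 - w) = 0 since w^21 = 1, w ≠ 1.
Removing the root 1: w + w^2 + ... + w^(20) = 0 - 1 = -1

Sum = -1


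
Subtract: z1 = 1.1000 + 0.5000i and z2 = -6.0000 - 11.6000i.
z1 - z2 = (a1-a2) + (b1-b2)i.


Real: 1.1 + 6 = 7.1
Imag: 0.5 + 11.6 = 12.1

7.1000 + 12.1000i


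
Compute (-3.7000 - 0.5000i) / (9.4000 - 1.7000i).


Conjugate of z2 = 9.4000 + 1.7000i
Numerator: (-3.7000 - 0.5000i)(9.4000 + 1.7000i) = -33.9300 - 10.9900i
Denominator: 9.4^2 + (-1.7)^2 = 91.25
Result = (-33.9300 - 10.9900i)/91.25

-0.3718 - 0.1204i


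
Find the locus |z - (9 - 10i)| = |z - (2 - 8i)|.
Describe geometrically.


Equal distances means the locus is the perpendicular bisector of z1 and z2.
Midpoint = ((9+2)/2, (-10+(-8))/2) = (5.5000, -9.0000)

Perpendicular bisector through (5.5000, -9.0000)


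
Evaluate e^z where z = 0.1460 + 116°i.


e^0.1460 = 1.1572
cos(116°) = -0.4384
sin(116°) = 0.8988
Real = 1.1572*(-0.4384) = -0.5073
Imag = 1.1572*0.8988 = 1.0401

-0.5073 + 1.0401i


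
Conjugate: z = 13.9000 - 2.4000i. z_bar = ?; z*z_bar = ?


z_bar = 13.9000 + 2.4000i
z*z_bar = 13.9^2 + (-2.4)^2 = 193.21 + 5.76 = 198.97

z_bar = 13.9000 + 2.4000i, z*z_bar = 198.97


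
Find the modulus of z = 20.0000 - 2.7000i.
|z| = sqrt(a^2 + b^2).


|z| = sqrt(20^2 + (-2.7)^2) = sqrt(400 + 7.29) = sqrt(407.29) = 20.1814

|z| = 20.1814


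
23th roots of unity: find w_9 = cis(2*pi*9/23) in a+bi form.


Angle = 360*9/23 = 140.8696°
a = cos(140.8696°) = -0.7757
b = sin(140.8696°) = 0.6311

-0.7757 + 0.6311i


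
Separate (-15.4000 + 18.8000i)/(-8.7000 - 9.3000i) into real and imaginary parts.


Multiply by conjugate: (-15.4000 + 18.8000i)(-8.7000 + 9.3000i) / ((-8.7)^2 + (-9.3)^2)
Numerator real = -15.4*(-8.7) + 18.8*(-9.3) = -40.86
Numerator imag = 18.8*(-8.7) - (-15.4)*(-9.3) = -306.78
Denominator = 162.18
Re(z) = -40.86/162.18 = -0.2519
Im(z) = -306.78/162.18 = -1.8916

Re(z) = -0.2519, Im(z) = -1.8916


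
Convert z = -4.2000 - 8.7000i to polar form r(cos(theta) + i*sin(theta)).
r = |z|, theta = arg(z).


r = sqrt(17.64+75.69) = sqrt(93.33) = 9.6607
theta = atan2(-8.7, -4.2) = -115.7693 degrees

r = 9.6607, theta = -115.7693 degrees


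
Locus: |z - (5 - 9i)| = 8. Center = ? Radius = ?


|z - z0| = r is a circle with center z0 and radius r.
Center = (5, -9), radius = 8

Circle with center (5, -9) and radius 8


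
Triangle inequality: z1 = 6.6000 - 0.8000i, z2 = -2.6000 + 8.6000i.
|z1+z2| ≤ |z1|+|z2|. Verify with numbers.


|z1| = sqrt(6.6^2 + (-0.8)^2) = sqrt(44.2) = 6.6483
|z2| = sqrt((-2.6)^2 + 8.6^2) = sqrt(80.72) = 8.9844
z1+z2 = 4.0000 + 7.8000i
|z1+z2| = sqrt(76.84) = 8.7658
|z1|+|z2| = 6.6483 + 8.9844 = 15.6327

|z1+z2| = 8.7658 ≤ |z1|+|z2| = 15.6327 (verified)


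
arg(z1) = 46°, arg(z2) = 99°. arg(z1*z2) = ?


arg(z1*z2) = 46° + 99° = 145°
Normalized to (-180°, 180°]: 145°

145°


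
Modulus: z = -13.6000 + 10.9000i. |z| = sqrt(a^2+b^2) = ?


|z| = sqrt((-13.6)^2 + 10.9^2) = sqrt(184.96 + 118.81) = sqrt(303.77) = 17.4290

|z| = 17.4290


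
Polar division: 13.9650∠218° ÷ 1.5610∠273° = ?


r = 13.9650 / 1.5610 = 8.9462
theta = 218° - 273° = -55° = 305° (mod 360)

8.9462 cis(305°)


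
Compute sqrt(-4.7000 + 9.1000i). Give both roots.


|z| = sqrt(22.09+82.81) = 10.2421
sqrt((|z|+a)/2) = sqrt((10.2421+(-4.7))/2) = sqrt(2.7710) = 1.6646
sqrt((|z|-a)/2) = sqrt((10.2421-(-4.7))/2) = sqrt(7.4710) = 2.7333

±(1.6646 + 2.7333i) i.e. 1.6646 + 2.7333i and -1.6646 - 2.7333i


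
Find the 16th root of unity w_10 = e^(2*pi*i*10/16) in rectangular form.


Angle = 360*10/16 = 225°
a = cos(225°) = -0.7071
b = sin(225°) = -0.7071

-0.7071 - 0.7071i


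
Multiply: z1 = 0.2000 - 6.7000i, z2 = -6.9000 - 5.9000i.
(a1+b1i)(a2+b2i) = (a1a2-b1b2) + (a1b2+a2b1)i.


Real = 0.2*(-6.9) - (-6.7)*(-5.9) = -1.38 - 39.53 = -40.91
Imag = 0.2*(-5.9) - (6.9)*(-6.7) = -1.18 + 46.23 = 45.05

-40.9100 + 45.0500i


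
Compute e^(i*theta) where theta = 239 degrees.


cos(239°) = -0.5150
sin(239°) = -0.8572

e^(i*239°) = -0.5150 - 0.8572i


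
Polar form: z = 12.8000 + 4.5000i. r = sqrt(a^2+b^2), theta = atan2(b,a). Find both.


r = sqrt(163.84+20.25) = sqrt(184.09) = 13.5680
theta = atan2(4.5, 12.8) = 19.3698 degrees

r = 13.5680, theta = 19.3698 degrees


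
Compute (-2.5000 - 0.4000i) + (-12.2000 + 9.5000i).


Real: -2.5 - 12.2 = -14.7
Imag: -0.4 + 9.5 = 9.1

-14.7000 + 9.1000i


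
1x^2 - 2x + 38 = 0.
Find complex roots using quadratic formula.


disc = (-2)^2 - 4*1*38 = 4 - 152 = -148
sqrt(|disc|) = sqrt(148) = 12.1655
Real part = 2/(2*1) = 1.0000
Imag part = 12.1655/(2*1) = 6.0828

1.0000 ± 6.0828i


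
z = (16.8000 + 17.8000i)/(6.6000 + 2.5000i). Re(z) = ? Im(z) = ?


Multiply by conjugate: (16.8000 + 17.8000i)(6.6000 - 2.5000i) / (6.6^2 + 2.5^2)
Numerator real = 16.8*6.6 + 17.8*2.5 = 155.38
Numerator imag = 17.8*6.6 - 16.8*2.5 = 75.48
Denominator = 49.81
Re(z) = 155.38/49.81 = 3.1195
Im(z) = 75.48/49.81 = 1.5154

Re(z) = 3.1195, Im(z) = 1.5154


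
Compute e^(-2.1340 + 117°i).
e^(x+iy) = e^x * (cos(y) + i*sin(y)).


e^-2.1340 = 0.11836
cos(117°) = -0.454
sin(117°) = 0.891
Real = 0.11836*(-0.454) = -0.0537
Imag = 0.11836*0.891 = 0.1055

-0.0537 + 0.1055i


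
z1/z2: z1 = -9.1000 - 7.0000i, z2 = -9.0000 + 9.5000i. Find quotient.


Conjugate of z2 = -9.0000 - 9.5000i
Numerator: (-9.1000 - 7.0000i)(-9.0000 - 9.5000i) = 15.4000 + 149.4500i
Denominator: (-9)^2 + 9.5^2 = 171.25
Result = (15.4000 + 149.4500i)/171.25

0.0899 + 0.8727i


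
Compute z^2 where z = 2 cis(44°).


r^2 = 2^2 = 4
n*theta = 2*44° = 88° = 88° (mod 360)
a = 4*cos(88°) = 0.1396
b = 4*sin(88°) = 3.9976

4 cis(88°) = 0.1396 + 3.9976i


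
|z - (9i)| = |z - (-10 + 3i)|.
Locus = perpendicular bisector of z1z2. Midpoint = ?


Equal distances means the locus is the perpendicular bisector of z1 and z2.
Midpoint = ((0+(-10))/2, (9+3)/2) = (-5.0000, 6.0000)

Perpendicular bisector through (-5.0000, 6.0000)


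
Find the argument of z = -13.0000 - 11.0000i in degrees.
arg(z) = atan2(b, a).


Re = -13, Im = -11
arg = atan2(-11, -13) = -139.7636 degrees

arg(z) = -139.7636 degrees


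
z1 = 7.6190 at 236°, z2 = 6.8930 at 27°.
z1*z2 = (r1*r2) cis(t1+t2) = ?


r = 7.6190 * 6.8930 = 52.5178
theta = 236° + 27° = 263° = 263° (mod 360)

52.5178 cis(263°)


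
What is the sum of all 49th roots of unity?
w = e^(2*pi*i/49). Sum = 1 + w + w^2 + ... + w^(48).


The sum of all 49th roots of unity is 0.
Geometric series: (1 - w^49)/(1 - w) = (1-1)/(1-w) = 0 since w^49 = 1, w ≠ 1.
Alternatively: coefficient of z^48 in z^49 - 1 is 0.

0


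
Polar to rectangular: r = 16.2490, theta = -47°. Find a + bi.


a = 16.2490*cos(-47°) = 16.2490*0.682 = 11.0818
b = 16.2490*sin(-47°) = 16.2490*(-0.731354) = -11.8838

11.0818 - 11.8838i


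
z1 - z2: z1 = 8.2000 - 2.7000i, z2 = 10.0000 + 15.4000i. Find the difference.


Real: 8.2 - 10 = -1.8
Imag: -2.7 - 15.4 = -18.1

-1.8000 - 18.1000i


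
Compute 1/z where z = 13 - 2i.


|z|^2 = 169+4 = 173
1/z = (13 + 2i)/173

1/z = 0.0751 + 0.0116i


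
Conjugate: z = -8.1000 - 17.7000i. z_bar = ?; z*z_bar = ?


z_bar = -8.1000 + 17.7000i
z*z_bar = (-8.1)^2 + (-17.7)^2 = 65.61 + 313.29 = 378.9

z_bar = -8.1000 + 17.7000i, z*z_bar = 378.9


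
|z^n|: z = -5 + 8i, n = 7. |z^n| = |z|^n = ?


|z| = sqrt(25+64) = sqrt(89) = 9.4340
|z^7| = |z|^7 = (sqrt(89))^7 = 89^3 * sqrt(89) = 704969*sqrt(89)

|z^7| = 704969*sqrt(89) ≈ 6650664.2447


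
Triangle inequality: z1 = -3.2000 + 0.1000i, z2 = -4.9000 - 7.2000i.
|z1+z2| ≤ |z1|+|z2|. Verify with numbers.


|z1| = sqrt((-3.2)^2 + 0.1^2) = sqrt(10.25) = 3.2016
|z2| = sqrt((-4.9)^2 + (-7.2)^2) = sqrt(75.85) = 8.7092
z1+z2 = -8.1000 - 7.1000i
|z1+z2| = sqrt(116.02) = 10.7713
|z1|+|z2| = 3.2016 + 8.7092 = 11.9108

|z1+z2| = 10.7713 ≤ |z1|+|z2| = 11.9108 (verified)


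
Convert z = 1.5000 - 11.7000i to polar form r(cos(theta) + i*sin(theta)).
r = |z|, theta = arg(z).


r = sqrt(2.25+136.89) = sqrt(139.14) = 11.7958
theta = atan2(-11.7, 1.5) = -82.6942 degrees

r = 11.7958, theta = -82.6942 degrees


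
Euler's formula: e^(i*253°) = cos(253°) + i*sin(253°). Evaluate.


cos(253°) = -0.2924
sin(253°) = -0.9563

e^(i*253°) = -0.2924 - 0.9563i


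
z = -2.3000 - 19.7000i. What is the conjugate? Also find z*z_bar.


z_bar = -2.3000 + 19.7000i
z*z_bar = (-2.3)^2 + (-19.7)^2 = 5.29 + 388.09 = 393.38

z_bar = -2.3000 + 19.7000i, z*z_bar = 393.38


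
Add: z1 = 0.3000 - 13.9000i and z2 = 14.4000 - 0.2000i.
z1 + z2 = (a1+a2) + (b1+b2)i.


Real: 0.3 + 14.4 = 14.7
Imag: -13.9 - 0.2 = -14.1

14.7000 - 14.1000i


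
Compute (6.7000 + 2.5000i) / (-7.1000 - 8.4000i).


Conjugate of z2 = -7.1000 + 8.4000i
Numerator: (6.7000 + 2.5000i)(-7.1000 + 8.4000i) = -68.5700 + 38.5300i
Denominator: (-7.1)^2 + (-8.4)^2 = 120.97
Result = (-68.5700 + 38.5300i)/120.97

-0.5668 + 0.3185i


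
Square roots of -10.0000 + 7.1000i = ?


|z| = sqrt(100+50.41) = 12.2642
sqrt((|z|+a)/2) = sqrt((12.2642+(-10))/2) = sqrt(1.1321) = 1.0640
sqrt((|z|-a)/2) = sqrt((12.2642-(-10))/2) = sqrt(11.1321) = 3.3365

±(1.0640 + 3.3365i) i.e. 1.0640 + 3.3365i and -1.0640 - 3.3365i


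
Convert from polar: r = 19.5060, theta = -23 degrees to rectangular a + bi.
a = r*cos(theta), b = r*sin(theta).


a = 19.5060*cos(-23°) = 19.5060*0.920505 = 17.9554
b = 19.5060*sin(-23°) = 19.5060*(-0.39073) = -7.6216

17.9554 - 7.6216i


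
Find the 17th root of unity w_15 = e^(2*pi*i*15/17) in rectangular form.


Angle = 360*15/17 = 317.6471°
a = cos(317.6471°) = 0.7390
b = sin(317.6471°) = -0.6737

0.7390 - 0.6737i


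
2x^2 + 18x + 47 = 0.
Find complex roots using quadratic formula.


disc = 18^2 - 4*2*47 = 324 - 376 = -52
sqrt(|disc|) = sqrt(52) = 7.2111
Real part = -18/(2*2) = -4.5000
Imag part = 7.2111/(2*2) = 1.8028

-4.5000 ± 1.8028i


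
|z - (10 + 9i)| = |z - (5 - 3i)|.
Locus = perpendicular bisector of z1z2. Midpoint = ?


Equal distances means the locus is the perpendicular bisector of z1 and z2.
Midpoint = ((10+5)/2, (9+(-3))/2) = (7.5000, 3.0000)

Perpendicular bisector through (7.5000, 3.0000)


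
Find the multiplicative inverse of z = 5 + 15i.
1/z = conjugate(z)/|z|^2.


|z|^2 = 25+225 = 250
1/z = (5 - 15i)/250

1/z = 0.0200 - 0.0600i


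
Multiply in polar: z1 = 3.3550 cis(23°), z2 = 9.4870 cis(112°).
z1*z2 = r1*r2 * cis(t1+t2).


r = 3.3550 * 9.4870 = 31.8289
theta = 23° + 112° = 135° = 135° (mod 360)

31.8289 cis(135°)


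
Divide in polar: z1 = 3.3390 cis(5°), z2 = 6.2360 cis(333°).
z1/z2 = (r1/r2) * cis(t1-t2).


r = 3.3390 / 6.2360 = 0.5354
theta = 5° - 333° = -328° = 32° (mod 360)

0.5354 cis(32°)


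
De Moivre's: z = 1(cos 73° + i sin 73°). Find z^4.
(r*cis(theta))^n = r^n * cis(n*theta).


r^4 = 1^4 = 1
n*theta = 4*73° = 292° = 292° (mod 360)
a = 1*cos(292°) = 0.3746
b = 1*sin(292°) = -0.9272

1 cis(292°) = 0.3746 - 0.9272i


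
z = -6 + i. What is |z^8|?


|z| = sqrt(36+1) = sqrt(37) = 6.0828
|z^8| = |z|^8 = (sqrt(37))^8 = 37^4 = 1874161

|z^8| = 1874161


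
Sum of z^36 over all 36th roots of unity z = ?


The roots are w_k = w^k with w = e^(2*pi*i/36), and (w^k)^36 = (w^36)^k.
So S = 1 + u + u^2 + ... + u^(35) with u = w^36.
36 = 1*36 + 0, so 36 is a multiple of 36 and u = (w^36)^1 = 1.
Every one of the 36 terms equals 1: S = 36

S = 36


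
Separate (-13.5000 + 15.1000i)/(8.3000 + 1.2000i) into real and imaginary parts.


Multiply by conjugate: (-13.5000 + 15.1000i)(8.3000 - 1.2000i) / (8.3^2 + 1.2^2)
Numerator real = -13.5*8.3 + 15.1*1.2 = -93.93
Numerator imag = 15.1*8.3 - (-13.5)*1.2 = 141.53
Denominator = 70.33
Re(z) = -93.93/70.33 = -1.3356
Im(z) = 141.53/70.33 = 2.0124

Re(z) = -1.3356, Im(z) = 2.0124


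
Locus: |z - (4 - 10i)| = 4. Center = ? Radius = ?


|z - z0| = r is a circle with center z0 and radius r.
Center = (4, -10), radius = 4

Circle with center (4, -10) and radius 4


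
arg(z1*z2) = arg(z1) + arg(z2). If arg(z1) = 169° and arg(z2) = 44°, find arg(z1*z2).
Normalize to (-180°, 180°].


arg(z1*z2) = 169° + 44° = 213°
Normalized to (-180°, 180°]: -147°

-147°


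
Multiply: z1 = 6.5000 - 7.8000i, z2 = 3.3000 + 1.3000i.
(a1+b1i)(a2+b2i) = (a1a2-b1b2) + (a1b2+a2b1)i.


Real = 6.5*3.3 - (-7.8)*1.3 = 21.45 - (-10.14) = 31.59
Imag = 6.5*1.3 + 3.3*(-7.8) = 8.45 - (25.74) = -17.29

31.5900 - 17.2900i


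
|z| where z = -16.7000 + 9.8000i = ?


|z| = sqrt((-16.7)^2 + 9.8^2) = sqrt(278.89 + 96.04) = sqrt(374.93) = 19.3631

|z| = 19.3631


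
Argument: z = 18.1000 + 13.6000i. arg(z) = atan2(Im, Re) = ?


Re = 18.1, Im = 13.6
arg = atan2(13.6, 18.1) = 36.9205 degrees

arg(z) = 36.9205 degrees


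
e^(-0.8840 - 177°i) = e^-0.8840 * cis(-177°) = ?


e^-0.8840 = 0.41313
cos(-177°) = -0.9986
sin(-177°) = -0.0523
Real = 0.41313*(-0.9986) = -0.4126
Imag = 0.41313*(-0.0523) = -0.0216

-0.4126 - 0.0216i


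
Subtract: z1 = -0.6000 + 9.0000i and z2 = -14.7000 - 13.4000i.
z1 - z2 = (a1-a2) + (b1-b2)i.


Real: -0.6 + 14.7 = 14.1
Imag: 9 + 13.4 = 22.4

14.1000 + 22.4000i


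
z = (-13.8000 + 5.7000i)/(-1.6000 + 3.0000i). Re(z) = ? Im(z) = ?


Multiply by conjugate: (-13.8000 + 5.7000i)(-1.6000 - 3.0000i) / ((-1.6)^2 + 3^2)
Numerator real = -13.8*(-1.6) + 5.7*3 = 39.18
Numerator imag = 5.7*(-1.6) - (-13.8)*3 = 32.28
Denominator = 11.56
Re(z) = 39.18/11.56 = 3.3893
Im(z) = 32.28/11.56 = 2.7924

Re(z) = 3.3893, Im(z) = 2.7924


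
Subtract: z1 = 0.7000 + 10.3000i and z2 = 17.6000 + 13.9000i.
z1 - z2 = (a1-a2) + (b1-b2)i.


Real: 0.7 - 17.6 = -16.9
Imag: 10.3 - 13.9 = -3.6

-16.9000 - 3.6000i


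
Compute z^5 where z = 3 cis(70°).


r^5 = 3^5 = 243
n*theta = 5*70° = 350° = 350° (mod 360)
a = 243*cos(350°) = 239.3083
b = 243*sin(350°) = -42.1965

243 cis(350°) = 239.3083 - 42.1965i


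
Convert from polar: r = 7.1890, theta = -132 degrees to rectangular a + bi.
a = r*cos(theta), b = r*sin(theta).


a = 7.1890*cos(-132°) = 7.1890*(-0.66913) = -4.8104
b = 7.1890*sin(-132°) = 7.1890*(-0.743145) = -5.3425

-4.8104 - 5.3425i


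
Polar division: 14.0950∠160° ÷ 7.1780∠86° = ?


r = 14.0950 / 7.1780 = 1.9636
theta = 160° - 86° = 74° = 74° (mod 360)

1.9636 cis(74°)


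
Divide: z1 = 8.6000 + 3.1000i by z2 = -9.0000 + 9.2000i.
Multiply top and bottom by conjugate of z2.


Conjugate of z2 = -9.0000 - 9.2000i
Numerator: (8.6000 + 3.1000i)(-9.0000 - 9.2000i) = -48.8800 - 107.0200i
Denominator: (-9)^2 + 9.2^2 = 165.64
Result = (-48.8800 - 107.0200i)/165.64

-0.2951 - 0.6461i


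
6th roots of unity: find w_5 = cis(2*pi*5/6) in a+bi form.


Angle = 360*5/6 = 300°
a = cos(300°) = 0.5000
b = sin(300°) = -0.8660

0.5000 - 0.8660i


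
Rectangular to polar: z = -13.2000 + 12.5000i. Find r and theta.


r = sqrt(174.24+156.25) = sqrt(330.49) = 18.1794
theta = atan2(12.5, -13.2) = 136.5602 degrees

r = 18.1794, theta = 136.5602 degrees


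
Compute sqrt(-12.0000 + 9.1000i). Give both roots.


|z| = sqrt(144+82.81) = 15.0602
sqrt((|z|+a)/2) = sqrt((15.0602+(-12))/2) = sqrt(1.5301) = 1.2370
sqrt((|z|-a)/2) = sqrt((15.0602-(-12))/2) = sqrt(13.5301) = 3.6783

±(1.2370 + 3.6783i) i.e. 1.2370 + 3.6783i and -1.2370 - 3.6783i


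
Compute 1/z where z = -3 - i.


|z|^2 = 9+1 = 10
1/z = (-3 + 1i)/10

1/z = -0.3000 + 0.1000i


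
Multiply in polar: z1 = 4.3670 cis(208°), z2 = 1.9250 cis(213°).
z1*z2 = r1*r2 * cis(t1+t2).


r = 4.3670 * 1.9250 = 8.4065
theta = 208° + 213° = 421° = 61° (mod 360)

8.4065 cis(61°)


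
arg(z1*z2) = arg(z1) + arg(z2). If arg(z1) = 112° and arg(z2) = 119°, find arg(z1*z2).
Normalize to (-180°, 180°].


arg(z1*z2) = 112° + 119° = 231°
Normalized to (-180°, 180°]: -129°

-129°
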